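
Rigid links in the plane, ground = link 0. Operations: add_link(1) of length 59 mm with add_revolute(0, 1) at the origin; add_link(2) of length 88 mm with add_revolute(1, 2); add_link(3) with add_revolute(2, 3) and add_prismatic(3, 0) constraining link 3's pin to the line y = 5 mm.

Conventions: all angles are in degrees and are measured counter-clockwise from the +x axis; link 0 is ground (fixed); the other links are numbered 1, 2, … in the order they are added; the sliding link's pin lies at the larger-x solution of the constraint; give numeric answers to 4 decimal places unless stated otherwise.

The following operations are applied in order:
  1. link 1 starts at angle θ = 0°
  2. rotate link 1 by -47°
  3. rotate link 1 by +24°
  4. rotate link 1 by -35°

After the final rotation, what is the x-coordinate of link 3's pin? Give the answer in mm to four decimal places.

geometry: r = 59 mm, L = 88 mm, e = 5 mm; θ starts at 0°
rotate link 1 by -47°: θ ← 0° -47° = -47°
rotate link 1 by +24°: θ ← -47° +24° = -23°
rotate link 1 by -35°: θ ← -23° -35° = -58°
crank pin P = (r cos θ, r sin θ) = (31.265237, -50.034838)
h = r sin θ − e = -50.034838 − 5 = -55.034838
x = r cos θ + √(L² − h²) = 31.265237 + 68.667071 = 99.932308

99.9323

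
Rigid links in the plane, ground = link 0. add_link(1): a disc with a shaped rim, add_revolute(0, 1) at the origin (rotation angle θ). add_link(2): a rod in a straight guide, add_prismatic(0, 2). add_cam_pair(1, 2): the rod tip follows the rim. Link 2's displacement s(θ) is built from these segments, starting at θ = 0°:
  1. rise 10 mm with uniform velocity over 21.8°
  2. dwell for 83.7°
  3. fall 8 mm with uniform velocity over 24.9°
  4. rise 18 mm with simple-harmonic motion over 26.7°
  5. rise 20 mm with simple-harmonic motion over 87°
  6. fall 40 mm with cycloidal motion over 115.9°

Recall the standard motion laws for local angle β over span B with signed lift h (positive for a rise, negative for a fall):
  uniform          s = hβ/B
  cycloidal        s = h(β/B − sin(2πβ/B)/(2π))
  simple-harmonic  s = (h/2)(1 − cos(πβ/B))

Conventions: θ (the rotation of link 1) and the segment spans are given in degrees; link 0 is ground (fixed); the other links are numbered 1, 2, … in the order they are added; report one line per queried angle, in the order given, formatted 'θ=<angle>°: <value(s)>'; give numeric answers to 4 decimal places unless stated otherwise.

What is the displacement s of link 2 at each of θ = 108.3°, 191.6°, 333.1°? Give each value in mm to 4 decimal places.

segment 1 (0° to 21.8°, uniform, h = 10) is passed completely: s = 0.0000 + (10) = 10.0000
segment 2 (21.8° to 105.5°, dwell): s unchanged at 10.0000
θ = 108.3° falls in segment 3 (105.5° to 130.4°, uniform, h = -8): β = 108.3 − 105.5 = 2.8°, B = 24.9°; Δs = -8·2.8/24.9 = -0.8996; s = 10.0000 − 0.8996 = 9.1004
segment 3 (105.5° to 130.4°, uniform, h = -8) is passed completely: s = 10.0000 + (-8) = 2.0000
segment 4 (130.4° to 157.1°, simple-harmonic, h = 18) is passed completely: s = 2.0000 + (18) = 20.0000
θ = 191.6° falls in segment 5 (157.1° to 244.1°, simple-harmonic, h = 20): β = 191.6 − 157.1 = 34.5°, B = 87°; Δs = 20/2·(1 − cos(π·0.3966)) = 6.8070; s = 20.0000 + 6.8070 = 26.8070
segment 5 (157.1° to 244.1°, simple-harmonic, h = 20) is passed completely: s = 20.0000 + (20) = 40.0000
θ = 333.1° falls in segment 6 (244.1° to 360°, cycloidal, h = -40): β = 333.1 − 244.1 = 89°, B = 115.9°; Δs = -40·(0.7679 − sin(2π·0.7679)/(2π)) = -37.0421; s = 40.0000 − 37.0421 = 2.9579

θ=108.3°: 9.1004
θ=191.6°: 26.8070
θ=333.1°: 2.9579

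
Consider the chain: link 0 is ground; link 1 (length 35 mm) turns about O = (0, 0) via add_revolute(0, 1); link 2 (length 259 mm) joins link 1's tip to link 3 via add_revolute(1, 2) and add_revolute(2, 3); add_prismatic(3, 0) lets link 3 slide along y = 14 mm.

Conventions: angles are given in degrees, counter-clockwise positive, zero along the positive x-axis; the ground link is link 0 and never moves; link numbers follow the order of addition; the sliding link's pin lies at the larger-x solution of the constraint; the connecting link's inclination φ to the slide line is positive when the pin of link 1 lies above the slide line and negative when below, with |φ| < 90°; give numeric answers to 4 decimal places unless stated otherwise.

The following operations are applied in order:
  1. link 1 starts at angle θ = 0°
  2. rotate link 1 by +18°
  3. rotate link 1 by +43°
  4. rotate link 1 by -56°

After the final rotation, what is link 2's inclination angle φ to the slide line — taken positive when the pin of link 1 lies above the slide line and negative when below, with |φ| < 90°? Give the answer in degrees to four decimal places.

geometry: r = 35 mm, L = 259 mm, e = 14 mm; θ starts at 0°
rotate link 1 by +18°: θ ← 0° +18° = 18°
rotate link 1 by +43°: θ ← 18° +43° = 61°
rotate link 1 by -56°: θ ← 61° -56° = 5°
h = r sin θ − e = 3.050451 − 14 = -10.949549
sin φ = h / L = -10.949549 / 259 = -0.04227625
φ = arcsin(-0.04227625) = -2.422973°

-2.4230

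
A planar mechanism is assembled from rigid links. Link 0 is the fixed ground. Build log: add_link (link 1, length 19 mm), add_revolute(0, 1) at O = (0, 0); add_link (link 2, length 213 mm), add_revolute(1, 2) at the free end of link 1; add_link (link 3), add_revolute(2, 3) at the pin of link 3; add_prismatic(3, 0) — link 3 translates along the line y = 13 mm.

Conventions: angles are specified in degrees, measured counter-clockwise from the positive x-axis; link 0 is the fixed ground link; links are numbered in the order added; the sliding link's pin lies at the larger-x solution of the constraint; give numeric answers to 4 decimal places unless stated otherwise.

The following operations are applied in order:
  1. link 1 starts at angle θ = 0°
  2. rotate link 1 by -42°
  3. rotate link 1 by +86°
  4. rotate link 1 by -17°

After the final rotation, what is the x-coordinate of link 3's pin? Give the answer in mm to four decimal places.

geometry: r = 19 mm, L = 213 mm, e = 13 mm; θ starts at 0°
rotate link 1 by -42°: θ ← 0° -42° = -42°
rotate link 1 by +86°: θ ← -42° +86° = 44°
rotate link 1 by -17°: θ ← 44° -17° = 27°
crank pin P = (r cos θ, r sin θ) = (16.929124, 8.625819)
h = r sin θ − e = 8.625819 − 13 = -4.374181
x = r cos θ + √(L² − h²) = 16.929124 + 212.955081 = 229.884205

229.8842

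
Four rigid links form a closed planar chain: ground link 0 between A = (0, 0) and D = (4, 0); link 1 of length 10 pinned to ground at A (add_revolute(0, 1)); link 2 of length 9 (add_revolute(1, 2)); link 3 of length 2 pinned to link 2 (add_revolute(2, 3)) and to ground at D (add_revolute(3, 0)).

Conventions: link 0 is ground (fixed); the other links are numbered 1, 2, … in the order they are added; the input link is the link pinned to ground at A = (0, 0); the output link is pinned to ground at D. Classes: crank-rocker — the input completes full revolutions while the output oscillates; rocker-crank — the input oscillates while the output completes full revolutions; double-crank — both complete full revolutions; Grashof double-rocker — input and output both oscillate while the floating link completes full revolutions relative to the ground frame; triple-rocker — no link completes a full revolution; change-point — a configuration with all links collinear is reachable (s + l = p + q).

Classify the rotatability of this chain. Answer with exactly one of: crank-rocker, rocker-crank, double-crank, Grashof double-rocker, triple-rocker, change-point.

lengths: ground=4, input=10, coupler=9, output=2
sorted: s=2 (shortest), l=10 (longest), p+q=13
s + l = 12 vs p + q = 13
s + l < p + q (Grashof) with shortest = output link → rocker-crank

rocker-crank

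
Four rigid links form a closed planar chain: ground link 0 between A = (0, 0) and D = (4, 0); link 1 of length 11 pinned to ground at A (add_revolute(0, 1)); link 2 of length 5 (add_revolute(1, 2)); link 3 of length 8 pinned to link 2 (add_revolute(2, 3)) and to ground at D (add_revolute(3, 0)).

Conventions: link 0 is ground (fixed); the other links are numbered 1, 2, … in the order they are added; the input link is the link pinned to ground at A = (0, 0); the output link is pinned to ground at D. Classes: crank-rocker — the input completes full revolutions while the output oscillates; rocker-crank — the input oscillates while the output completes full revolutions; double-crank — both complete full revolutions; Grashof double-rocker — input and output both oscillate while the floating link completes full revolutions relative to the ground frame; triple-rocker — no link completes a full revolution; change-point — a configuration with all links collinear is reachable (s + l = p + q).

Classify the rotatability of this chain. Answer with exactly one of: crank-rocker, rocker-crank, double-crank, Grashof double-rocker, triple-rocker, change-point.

lengths: ground=4, input=11, coupler=5, output=8
sorted: s=4 (shortest), l=11 (longest), p+q=13
s + l = 15 vs p + q = 13
s + l > p + q → non-Grashof → no link fully rotates → triple-rocker

triple-rocker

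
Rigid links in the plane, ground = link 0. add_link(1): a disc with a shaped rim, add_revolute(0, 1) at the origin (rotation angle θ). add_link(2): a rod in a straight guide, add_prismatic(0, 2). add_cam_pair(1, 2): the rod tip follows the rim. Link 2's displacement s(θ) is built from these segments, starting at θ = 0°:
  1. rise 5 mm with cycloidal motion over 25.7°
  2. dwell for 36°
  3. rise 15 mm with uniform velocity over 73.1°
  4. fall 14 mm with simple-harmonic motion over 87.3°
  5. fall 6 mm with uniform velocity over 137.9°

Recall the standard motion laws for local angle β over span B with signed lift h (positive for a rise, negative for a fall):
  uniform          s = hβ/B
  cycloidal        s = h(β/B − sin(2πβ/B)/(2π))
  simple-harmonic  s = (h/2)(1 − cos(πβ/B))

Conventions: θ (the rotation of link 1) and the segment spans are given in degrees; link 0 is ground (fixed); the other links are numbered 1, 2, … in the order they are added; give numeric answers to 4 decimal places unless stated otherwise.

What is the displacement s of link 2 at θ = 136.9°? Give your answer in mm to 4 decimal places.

segment 1 (0° to 25.7°, cycloidal, h = 5) is passed completely: s = 0.0000 + (5) = 5.0000
segment 2 (25.7° to 61.7°, dwell): s unchanged at 5.0000
segment 3 (61.7° to 134.8°, uniform, h = 15) is passed completely: s = 5.0000 + (15) = 20.0000
θ = 136.9° falls in segment 4 (134.8° to 222.1°, simple-harmonic, h = -14): β = 136.9 − 134.8 = 2.1°, B = 87.3°; Δs = -14/2·(1 − cos(π·0.0241)) = -0.0200; s = 20.0000 − 0.0200 = 19.9800

19.9800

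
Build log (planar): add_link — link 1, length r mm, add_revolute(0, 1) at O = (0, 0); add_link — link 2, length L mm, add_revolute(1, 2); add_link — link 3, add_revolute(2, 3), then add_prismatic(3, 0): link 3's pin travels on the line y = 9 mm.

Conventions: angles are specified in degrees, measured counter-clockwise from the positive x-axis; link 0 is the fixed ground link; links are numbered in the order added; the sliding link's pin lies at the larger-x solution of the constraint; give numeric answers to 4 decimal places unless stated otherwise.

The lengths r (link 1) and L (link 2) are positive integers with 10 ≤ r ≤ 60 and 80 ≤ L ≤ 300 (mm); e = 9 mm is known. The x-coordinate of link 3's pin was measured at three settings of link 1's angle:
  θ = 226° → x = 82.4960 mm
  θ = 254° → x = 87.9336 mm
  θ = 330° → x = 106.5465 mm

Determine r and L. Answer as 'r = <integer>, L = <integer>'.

constraint per measurement: (x − r cos θ)² + (r sin θ − e)² = L²
subtracting the θ₁ and θ₂ equations cancels the r² and L² terms:
r = (x₁² − x₂²) / (2[(x₁cos θ₁ + e sin θ₁) − (x₂cos θ₂ + e sin θ₂)]) = 14.9997 → r = 15
L² = (x₁ − r cos θ₁)² + (r sin θ₁ − e)² = 9025.0079 → L = 95.0000 → L = 95
check at θ₃=330°: x = 106.5465 (printed 106.5465) ✓

r = 15, L = 95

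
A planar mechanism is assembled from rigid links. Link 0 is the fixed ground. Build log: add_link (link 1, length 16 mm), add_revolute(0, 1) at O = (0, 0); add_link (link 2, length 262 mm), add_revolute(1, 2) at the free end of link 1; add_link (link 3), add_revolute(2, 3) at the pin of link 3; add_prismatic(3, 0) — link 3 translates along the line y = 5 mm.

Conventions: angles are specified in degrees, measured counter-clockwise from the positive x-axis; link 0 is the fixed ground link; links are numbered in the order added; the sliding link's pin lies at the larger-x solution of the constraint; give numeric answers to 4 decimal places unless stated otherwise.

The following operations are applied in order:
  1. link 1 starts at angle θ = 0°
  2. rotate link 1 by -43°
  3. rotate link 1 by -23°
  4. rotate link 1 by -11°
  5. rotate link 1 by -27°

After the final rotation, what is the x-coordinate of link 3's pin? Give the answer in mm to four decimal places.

geometry: r = 16 mm, L = 262 mm, e = 5 mm; θ starts at 0°
rotate link 1 by -43°: θ ← 0° -43° = -43°
rotate link 1 by -23°: θ ← -43° -23° = -66°
rotate link 1 by -11°: θ ← -66° -11° = -77°
rotate link 1 by -27°: θ ← -77° -27° = -104°
crank pin P = (r cos θ, r sin θ) = (-3.870750, -15.524732)
h = r sin θ − e = -15.524732 − 5 = -20.524732
x = r cos θ + √(L² − h²) = -3.870750 + 261.194823 = 257.324072

257.3241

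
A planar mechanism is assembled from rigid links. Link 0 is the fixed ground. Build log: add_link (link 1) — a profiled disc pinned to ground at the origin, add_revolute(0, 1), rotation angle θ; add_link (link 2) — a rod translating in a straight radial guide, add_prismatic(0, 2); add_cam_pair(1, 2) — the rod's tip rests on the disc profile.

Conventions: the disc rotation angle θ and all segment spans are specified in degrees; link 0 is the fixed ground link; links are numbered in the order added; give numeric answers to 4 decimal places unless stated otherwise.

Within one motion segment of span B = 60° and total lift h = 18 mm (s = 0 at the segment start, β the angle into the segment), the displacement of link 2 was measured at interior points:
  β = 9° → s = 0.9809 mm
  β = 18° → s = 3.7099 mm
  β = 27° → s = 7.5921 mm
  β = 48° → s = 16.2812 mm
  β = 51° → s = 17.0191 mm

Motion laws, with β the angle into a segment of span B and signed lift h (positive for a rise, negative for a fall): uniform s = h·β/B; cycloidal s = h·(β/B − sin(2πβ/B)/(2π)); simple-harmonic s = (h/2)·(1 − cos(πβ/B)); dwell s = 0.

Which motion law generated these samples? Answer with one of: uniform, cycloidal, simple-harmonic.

candidates at β/B = r: uniform s = h·r (linear in β); cycloidal s = h·(r − sin(2πr)/(2π)); simple-harmonic s = (h/2)(1 − cos(πr))
β=9°: printed 0.9809 | uniform 2.7000, cycloidal 0.3823, simple-harmonic 0.9809
β=18°: printed 3.7099 | uniform 5.4000, cycloidal 2.6754, simple-harmonic 3.7099
β=27°: printed 7.5921 | uniform 8.1000, cycloidal 7.2147, simple-harmonic 7.5921
β=48°: printed 16.2812 | uniform 14.4000, cycloidal 17.1246, simple-harmonic 16.2812
β=51°: printed 17.0191 | uniform 15.3000, cycloidal 17.6177, simple-harmonic 17.0191
only one law matches every sample → simple-harmonic

simple-harmonic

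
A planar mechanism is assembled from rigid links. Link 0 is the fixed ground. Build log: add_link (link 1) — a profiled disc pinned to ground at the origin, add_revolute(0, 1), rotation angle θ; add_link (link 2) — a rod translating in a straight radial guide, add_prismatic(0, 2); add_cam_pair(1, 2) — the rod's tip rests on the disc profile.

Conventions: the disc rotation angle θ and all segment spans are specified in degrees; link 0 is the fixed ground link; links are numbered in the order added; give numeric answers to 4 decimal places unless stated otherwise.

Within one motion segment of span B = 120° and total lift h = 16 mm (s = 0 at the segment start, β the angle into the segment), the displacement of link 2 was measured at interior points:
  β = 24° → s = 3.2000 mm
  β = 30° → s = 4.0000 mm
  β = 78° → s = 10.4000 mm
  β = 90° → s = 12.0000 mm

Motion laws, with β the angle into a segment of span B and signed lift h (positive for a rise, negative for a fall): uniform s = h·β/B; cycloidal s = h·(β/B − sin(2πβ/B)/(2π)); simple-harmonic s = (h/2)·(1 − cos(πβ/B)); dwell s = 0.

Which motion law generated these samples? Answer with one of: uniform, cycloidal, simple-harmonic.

candidates at β/B = r: uniform s = h·r (linear in β); cycloidal s = h·(r − sin(2πr)/(2π)); simple-harmonic s = (h/2)(1 − cos(πr))
β=24°: printed 3.2000 | uniform 3.2000, cycloidal 0.7782, simple-harmonic 1.5279
β=30°: printed 4.0000 | uniform 4.0000, cycloidal 1.4535, simple-harmonic 2.3431
β=78°: printed 10.4000 | uniform 10.4000, cycloidal 12.4601, simple-harmonic 11.6319
β=90°: printed 12.0000 | uniform 12.0000, cycloidal 14.5465, simple-harmonic 13.6569
only one law matches every sample → uniform

uniform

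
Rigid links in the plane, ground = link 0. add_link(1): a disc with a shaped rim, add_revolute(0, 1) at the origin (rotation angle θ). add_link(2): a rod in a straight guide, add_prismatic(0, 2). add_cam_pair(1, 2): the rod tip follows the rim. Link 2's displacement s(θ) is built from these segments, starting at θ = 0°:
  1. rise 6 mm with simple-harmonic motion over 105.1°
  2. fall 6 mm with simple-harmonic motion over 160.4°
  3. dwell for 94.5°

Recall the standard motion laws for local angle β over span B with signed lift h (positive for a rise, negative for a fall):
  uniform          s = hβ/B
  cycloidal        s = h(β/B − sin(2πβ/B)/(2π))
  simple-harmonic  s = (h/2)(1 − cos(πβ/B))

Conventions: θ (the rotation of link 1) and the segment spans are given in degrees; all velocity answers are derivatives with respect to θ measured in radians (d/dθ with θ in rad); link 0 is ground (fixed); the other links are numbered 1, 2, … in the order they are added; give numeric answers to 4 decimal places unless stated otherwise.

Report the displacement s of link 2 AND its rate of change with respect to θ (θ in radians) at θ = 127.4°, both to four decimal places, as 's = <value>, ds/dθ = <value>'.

segment 1 (0° to 105.1°, simple-harmonic, h = 6) is passed completely: s = 0.0000 + (6) = 6.0000
θ = 127.4° falls in segment 2 (105.1° to 265.5°, simple-harmonic, h = -6): β = 127.4 − 105.1 = 22.3°, B = 160.4°; Δs = -6/2·(1 − cos(π·0.1390)) = -0.2816; s = 6.0000 − 0.2816 = 5.7184
velocity in seg [105.1°–265.5°] (simple-harmonic), θ in radians: β = 22.3° = 0.3892 rad, B = 160.4° = 2.7995 rad; ds/dθ = (πh/(2B)) sin(πβ/B) = (π·(-6)/(2·2.7995)) sin(π·0.1390) = -1.424108 mm/rad

s = 5.7184, ds/dθ = -1.4241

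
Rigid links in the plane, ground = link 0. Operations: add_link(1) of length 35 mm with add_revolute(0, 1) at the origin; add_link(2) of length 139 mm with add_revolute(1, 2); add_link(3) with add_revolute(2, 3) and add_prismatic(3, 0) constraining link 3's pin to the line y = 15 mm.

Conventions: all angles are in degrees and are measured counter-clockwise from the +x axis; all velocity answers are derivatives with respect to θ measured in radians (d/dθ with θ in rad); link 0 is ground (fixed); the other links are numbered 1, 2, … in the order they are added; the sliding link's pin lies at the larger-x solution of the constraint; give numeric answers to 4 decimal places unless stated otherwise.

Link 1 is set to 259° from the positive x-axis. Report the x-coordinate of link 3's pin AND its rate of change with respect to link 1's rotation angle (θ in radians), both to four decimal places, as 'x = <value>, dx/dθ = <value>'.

geometry: r = 35 mm, L = 139 mm, e = 15 mm
crank pin P = (r cos θ, r sin θ) = (-6.678315, -34.356951)
h = r sin θ − e = -34.356951 − 15 = -49.356951
x = r cos θ + √(L² − h²) = -6.678315 + 129.941877 = 123.263562
dx/dθ = −r sin θ − h·r cos θ/√(L² − h²) (θ in radians; h = -49.356951) = 31.820269

x = 123.2636, dx/dθ = 31.8203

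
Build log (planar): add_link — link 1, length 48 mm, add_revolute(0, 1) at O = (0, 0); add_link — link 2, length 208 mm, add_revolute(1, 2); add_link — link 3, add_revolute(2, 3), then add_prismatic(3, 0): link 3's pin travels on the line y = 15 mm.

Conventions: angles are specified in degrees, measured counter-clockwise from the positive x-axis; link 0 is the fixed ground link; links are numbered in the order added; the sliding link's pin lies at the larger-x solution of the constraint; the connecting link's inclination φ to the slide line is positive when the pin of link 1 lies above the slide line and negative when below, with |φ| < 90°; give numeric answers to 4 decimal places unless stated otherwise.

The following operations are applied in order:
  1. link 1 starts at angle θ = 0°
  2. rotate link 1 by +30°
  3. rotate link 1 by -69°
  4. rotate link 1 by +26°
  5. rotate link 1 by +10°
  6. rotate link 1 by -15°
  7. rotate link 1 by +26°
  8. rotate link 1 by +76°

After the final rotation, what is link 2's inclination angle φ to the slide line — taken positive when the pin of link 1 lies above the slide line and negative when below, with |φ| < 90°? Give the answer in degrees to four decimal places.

geometry: r = 48 mm, L = 208 mm, e = 15 mm; θ starts at 0°
rotate link 1 by +30°: θ ← 0° +30° = 30°
rotate link 1 by -69°: θ ← 30° -69° = -39°
rotate link 1 by +26°: θ ← -39° +26° = -13°
rotate link 1 by +10°: θ ← -13° +10° = -3°
rotate link 1 by -15°: θ ← -3° -15° = -18°
rotate link 1 by +26°: θ ← -18° +26° = 8°
rotate link 1 by +76°: θ ← 8° +76° = 84°
h = r sin θ − e = 47.737051 − 15 = 32.737051
sin φ = h / L = 32.737051 / 208 = 0.15738967
φ = arcsin(0.15738967) = 9.055416°

9.0554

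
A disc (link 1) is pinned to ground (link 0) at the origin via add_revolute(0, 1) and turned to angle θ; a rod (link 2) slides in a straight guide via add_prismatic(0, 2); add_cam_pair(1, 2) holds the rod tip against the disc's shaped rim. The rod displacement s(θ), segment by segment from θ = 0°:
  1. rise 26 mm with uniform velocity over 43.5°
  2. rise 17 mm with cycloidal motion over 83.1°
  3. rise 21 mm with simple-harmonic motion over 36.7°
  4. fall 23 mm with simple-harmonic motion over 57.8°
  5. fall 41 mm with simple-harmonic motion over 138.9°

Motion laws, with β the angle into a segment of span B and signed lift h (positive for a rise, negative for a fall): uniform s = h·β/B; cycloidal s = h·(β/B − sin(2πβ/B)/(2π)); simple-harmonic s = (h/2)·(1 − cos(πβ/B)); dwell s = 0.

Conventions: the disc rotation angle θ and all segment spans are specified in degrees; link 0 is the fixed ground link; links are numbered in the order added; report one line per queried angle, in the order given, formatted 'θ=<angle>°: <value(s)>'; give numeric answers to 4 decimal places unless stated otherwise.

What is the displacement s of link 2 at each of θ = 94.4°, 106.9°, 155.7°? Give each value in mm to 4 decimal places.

segment 1 (0° to 43.5°, uniform, h = 26) is passed completely: s = 0.0000 + (26) = 26.0000
θ = 94.4° falls in segment 2 (43.5° to 126.6°, cycloidal, h = 17): β = 94.4 − 43.5 = 50.9°, B = 83.1°; Δs = 17·(0.6125 − sin(2π·0.6125)/(2π)) = 12.1701; s = 26.0000 + 12.1701 = 38.1701
θ = 106.9° falls in segment 2 (43.5° to 126.6°, cycloidal, h = 17): β = 106.9 − 43.5 = 63.4°, B = 83.1°; Δs = 17·(0.7629 − sin(2π·0.7629)/(2π)) = 15.6666; s = 26.0000 + 15.6666 = 41.6666
segment 2 (43.5° to 126.6°, cycloidal, h = 17) is passed completely: s = 26.0000 + (17) = 43.0000
θ = 155.7° falls in segment 3 (126.6° to 163.3°, simple-harmonic, h = 21): β = 155.7 − 126.6 = 29.1°, B = 36.7°; Δs = 21/2·(1 − cos(π·0.7929)) = 18.8552; s = 43.0000 + 18.8552 = 61.8552

θ=94.4°: 38.1701
θ=106.9°: 41.6666
θ=155.7°: 61.8552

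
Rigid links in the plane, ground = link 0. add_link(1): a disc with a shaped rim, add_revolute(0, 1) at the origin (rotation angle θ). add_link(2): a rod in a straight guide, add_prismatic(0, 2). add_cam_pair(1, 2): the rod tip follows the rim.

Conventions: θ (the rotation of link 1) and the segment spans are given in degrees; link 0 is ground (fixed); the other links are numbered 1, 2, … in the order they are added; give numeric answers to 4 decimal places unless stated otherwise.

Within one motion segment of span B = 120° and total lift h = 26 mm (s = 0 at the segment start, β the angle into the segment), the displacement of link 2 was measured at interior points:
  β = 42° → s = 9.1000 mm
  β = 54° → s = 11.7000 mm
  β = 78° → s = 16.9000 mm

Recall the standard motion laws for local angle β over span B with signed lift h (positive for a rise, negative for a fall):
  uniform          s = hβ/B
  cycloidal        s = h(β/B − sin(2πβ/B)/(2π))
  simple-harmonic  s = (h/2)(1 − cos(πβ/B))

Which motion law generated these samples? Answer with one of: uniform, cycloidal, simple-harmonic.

candidates at β/B = r: uniform s = h·r (linear in β); cycloidal s = h·(r − sin(2πr)/(2π)); simple-harmonic s = (h/2)(1 − cos(πr))
β=42°: printed 9.1000 | uniform 9.1000, cycloidal 5.7523, simple-harmonic 7.0981
β=54°: printed 11.7000 | uniform 11.7000, cycloidal 10.4213, simple-harmonic 10.9664
β=78°: printed 16.9000 | uniform 16.9000, cycloidal 20.2477, simple-harmonic 18.9019
only one law matches every sample → uniform

uniform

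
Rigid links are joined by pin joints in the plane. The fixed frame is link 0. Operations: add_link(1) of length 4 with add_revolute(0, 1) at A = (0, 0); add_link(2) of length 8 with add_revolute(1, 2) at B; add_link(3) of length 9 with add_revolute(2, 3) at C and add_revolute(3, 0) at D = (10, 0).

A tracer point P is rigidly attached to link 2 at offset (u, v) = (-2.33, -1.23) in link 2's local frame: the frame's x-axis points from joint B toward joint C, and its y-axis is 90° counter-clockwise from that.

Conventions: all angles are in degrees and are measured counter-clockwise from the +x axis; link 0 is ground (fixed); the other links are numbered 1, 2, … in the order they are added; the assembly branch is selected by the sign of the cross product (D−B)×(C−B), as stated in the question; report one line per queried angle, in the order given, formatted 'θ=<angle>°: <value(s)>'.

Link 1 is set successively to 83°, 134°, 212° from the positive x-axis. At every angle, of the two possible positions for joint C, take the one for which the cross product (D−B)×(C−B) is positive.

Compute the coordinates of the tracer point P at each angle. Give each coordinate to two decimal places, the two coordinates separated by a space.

A=(0,0), D=(10.00,0)
θ=83°: B = A + 4.00·(cos83°, sin83°) = (0.4875, 3.9702)
θ=83°: |BD| = 10.3078
θ=83°: circle(B,8.00) ∩ circle(D,9.00): a=4.3293, h=6.7274
θ=83°:   candidates: C₊=(7.0739,8.5110) cross=69.344; C₋=(1.8916,-3.9056) cross=-69.344
θ=83°:   branch + wants cross > 0 → take C=(7.0739,8.5110) (cross=69.344)
θ=83°: ex = (C−B)/|BC| = (0.8233,0.5676); ey = (-0.5676,0.8233)
θ=83°: P = B + -2.33·ex + -1.23·ey = (-0.7327,1.6350)
θ=134°: B = A + 4.00·(cos134°, sin134°) = (-2.7786, 2.8774)
θ=134°: |BD| = 13.0986
θ=134°: circle(B,8.00) ∩ circle(D,9.00): a=5.9004, h=5.4024
θ=134°:   candidates: C₊=(4.1643,6.8517) cross=70.764; C₋=(1.7909,-3.6892) cross=-70.764
θ=134°:   branch + wants cross > 0 → take C=(4.1643,6.8517) (cross=70.764)
θ=134°: ex = (C−B)/|BC| = (0.8679,0.4968); ey = (-0.4968,0.8679)
θ=134°: P = B + -2.33·ex + -1.23·ey = (-4.1897,0.6524)
θ=212°: B = A + 4.00·(cos212°, sin212°) = (-3.3922, -2.1197)
θ=212°: |BD| = 13.5589
θ=212°: circle(B,8.00) ∩ circle(D,9.00): a=6.1526, h=5.1133
θ=212°:   candidates: C₊=(1.8853,3.8926) cross=69.331; C₋=(3.4841,-6.2083) cross=-69.331
θ=212°:   branch + wants cross > 0 → take C=(1.8853,3.8926) (cross=69.331)
θ=212°: ex = (C−B)/|BC| = (0.6597,0.7515); ey = (-0.7515,0.6597)
θ=212°: P = B + -2.33·ex + -1.23·ey = (-4.0049,-4.6822)

θ=83°: -0.73 1.64
θ=134°: -4.19 0.65
θ=212°: -4.00 -4.68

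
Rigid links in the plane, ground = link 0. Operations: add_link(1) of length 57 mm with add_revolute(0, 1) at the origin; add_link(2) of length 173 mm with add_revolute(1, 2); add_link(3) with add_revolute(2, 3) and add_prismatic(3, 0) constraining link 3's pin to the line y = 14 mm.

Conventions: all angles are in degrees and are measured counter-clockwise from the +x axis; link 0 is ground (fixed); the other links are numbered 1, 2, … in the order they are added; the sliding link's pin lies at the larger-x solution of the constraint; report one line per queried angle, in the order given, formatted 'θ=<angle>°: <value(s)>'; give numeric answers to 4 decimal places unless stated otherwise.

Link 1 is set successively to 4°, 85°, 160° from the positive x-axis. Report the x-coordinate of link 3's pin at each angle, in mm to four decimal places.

geometry: r = 57 mm, L = 173 mm, e = 14 mm
θ=4°: crank pin P = (r cos θ, r sin θ) = (56.861151, 3.976119)
θ=4°: h = r sin θ − e = 3.976119 − 14 = -10.023881
θ=4°: x = r cos θ + √(L² − h²) = 56.861151 + 172.709356 = 229.570507
θ=85°: crank pin P = (r cos θ, r sin θ) = (4.967877, 56.783098)
θ=85°: h = r sin θ − e = 56.783098 − 14 = 42.783098
θ=85°: x = r cos θ + √(L² − h²) = 4.967877 + 167.626390 = 172.594267
θ=160°: crank pin P = (r cos θ, r sin θ) = (-53.562479, 19.495148)
θ=160°: h = r sin θ − e = 19.495148 − 14 = 5.495148
θ=160°: x = r cos θ + √(L² − h²) = -53.562479 + 172.912704 = 119.350225

θ=4°: 229.5705
θ=85°: 172.5943
θ=160°: 119.3502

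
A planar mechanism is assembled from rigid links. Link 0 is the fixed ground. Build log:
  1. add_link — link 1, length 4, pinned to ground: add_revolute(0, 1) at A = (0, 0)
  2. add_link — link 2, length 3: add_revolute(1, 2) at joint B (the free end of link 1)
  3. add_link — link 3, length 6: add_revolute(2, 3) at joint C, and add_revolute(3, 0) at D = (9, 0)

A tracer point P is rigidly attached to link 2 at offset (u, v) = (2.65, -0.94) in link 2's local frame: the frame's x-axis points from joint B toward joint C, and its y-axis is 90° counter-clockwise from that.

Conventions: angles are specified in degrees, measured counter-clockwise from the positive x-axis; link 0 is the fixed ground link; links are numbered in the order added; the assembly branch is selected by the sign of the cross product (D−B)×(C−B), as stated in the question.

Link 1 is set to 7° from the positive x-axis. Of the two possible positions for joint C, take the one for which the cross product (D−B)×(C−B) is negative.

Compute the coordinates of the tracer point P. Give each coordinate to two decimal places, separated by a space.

A=(0,0), D=(9.00,0)
B = A + 4.00·(cos7°, sin7°) = (3.9702, 0.4875)
|BD| = 5.0534
circle(B,3.00) ∩ circle(D,6.00): a=-0.1448, h=2.9965
  candidates: C₊=(4.1151,3.4840) cross=15.142; C₋=(3.5370,-2.4811) cross=-15.142
  branch - wants cross < 0 → take C=(3.5370,-2.4811) (cross=-15.142)
ex = (C−B)/|BC| = (-0.1444,-0.9895); ey = (0.9895,-0.1444)
P = B + 2.65·ex + -0.94·ey = (2.6574,-1.9990)

2.66 -2.00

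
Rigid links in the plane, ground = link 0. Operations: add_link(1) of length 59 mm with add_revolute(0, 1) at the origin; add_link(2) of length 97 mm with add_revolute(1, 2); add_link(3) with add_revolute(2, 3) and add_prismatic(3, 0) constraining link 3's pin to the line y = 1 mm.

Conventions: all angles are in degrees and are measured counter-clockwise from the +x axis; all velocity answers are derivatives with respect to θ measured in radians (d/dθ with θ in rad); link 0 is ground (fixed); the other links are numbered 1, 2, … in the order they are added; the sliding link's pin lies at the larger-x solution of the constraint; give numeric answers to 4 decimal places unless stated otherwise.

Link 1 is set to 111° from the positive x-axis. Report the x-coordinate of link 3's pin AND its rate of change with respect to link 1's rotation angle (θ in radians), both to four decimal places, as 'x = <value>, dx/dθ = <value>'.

geometry: r = 59 mm, L = 97 mm, e = 1 mm
crank pin P = (r cos θ, r sin θ) = (-21.143709, 55.081245)
h = r sin θ − e = 55.081245 − 1 = 54.081245
x = r cos θ + √(L² − h²) = -21.143709 + 80.524648 = 59.380939
dx/dθ = −r sin θ − h·r cos θ/√(L² − h²) (θ in radians; h = 54.081245) = -40.880896

x = 59.3809, dx/dθ = -40.8809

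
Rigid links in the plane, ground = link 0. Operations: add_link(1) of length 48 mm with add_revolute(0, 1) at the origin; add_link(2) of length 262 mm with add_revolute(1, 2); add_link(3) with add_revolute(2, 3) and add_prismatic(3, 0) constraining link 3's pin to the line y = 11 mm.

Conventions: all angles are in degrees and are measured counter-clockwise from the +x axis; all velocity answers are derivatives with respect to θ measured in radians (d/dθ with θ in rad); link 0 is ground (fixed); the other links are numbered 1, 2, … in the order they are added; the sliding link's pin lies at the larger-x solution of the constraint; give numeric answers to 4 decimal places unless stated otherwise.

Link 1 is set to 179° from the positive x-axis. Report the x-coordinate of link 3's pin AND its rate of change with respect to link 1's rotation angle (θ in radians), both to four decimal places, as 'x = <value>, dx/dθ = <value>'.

geometry: r = 48 mm, L = 262 mm, e = 11 mm
crank pin P = (r cos θ, r sin θ) = (-47.992689, 0.837716)
h = r sin θ − e = 0.837716 − 11 = -10.162284
x = r cos θ + √(L² − h²) = -47.992689 + 261.802842 = 213.810152
dx/dθ = −r sin θ − h·r cos θ/√(L² − h²) (θ in radians; h = -10.162284) = -2.700626

x = 213.8102, dx/dθ = -2.7006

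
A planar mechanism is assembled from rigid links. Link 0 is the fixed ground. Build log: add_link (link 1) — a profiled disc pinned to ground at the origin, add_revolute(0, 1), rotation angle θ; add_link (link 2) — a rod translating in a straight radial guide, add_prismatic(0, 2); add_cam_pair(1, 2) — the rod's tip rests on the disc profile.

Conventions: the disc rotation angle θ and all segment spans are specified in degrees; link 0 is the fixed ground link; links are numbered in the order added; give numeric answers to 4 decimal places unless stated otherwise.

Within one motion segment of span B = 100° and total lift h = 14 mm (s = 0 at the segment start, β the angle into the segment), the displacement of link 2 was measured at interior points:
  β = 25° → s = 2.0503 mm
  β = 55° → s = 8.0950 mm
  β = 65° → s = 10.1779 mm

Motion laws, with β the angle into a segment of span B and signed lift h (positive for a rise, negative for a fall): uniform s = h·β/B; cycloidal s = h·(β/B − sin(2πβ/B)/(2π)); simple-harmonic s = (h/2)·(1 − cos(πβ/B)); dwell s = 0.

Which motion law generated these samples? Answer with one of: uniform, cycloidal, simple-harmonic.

candidates at β/B = r: uniform s = h·r (linear in β); cycloidal s = h·(r − sin(2πr)/(2π)); simple-harmonic s = (h/2)(1 − cos(πr))
β=25°: printed 2.0503 | uniform 3.5000, cycloidal 1.2718, simple-harmonic 2.0503
β=55°: printed 8.0950 | uniform 7.7000, cycloidal 8.3885, simple-harmonic 8.0950
β=65°: printed 10.1779 | uniform 9.1000, cycloidal 10.9026, simple-harmonic 10.1779
only one law matches every sample → simple-harmonic

simple-harmonic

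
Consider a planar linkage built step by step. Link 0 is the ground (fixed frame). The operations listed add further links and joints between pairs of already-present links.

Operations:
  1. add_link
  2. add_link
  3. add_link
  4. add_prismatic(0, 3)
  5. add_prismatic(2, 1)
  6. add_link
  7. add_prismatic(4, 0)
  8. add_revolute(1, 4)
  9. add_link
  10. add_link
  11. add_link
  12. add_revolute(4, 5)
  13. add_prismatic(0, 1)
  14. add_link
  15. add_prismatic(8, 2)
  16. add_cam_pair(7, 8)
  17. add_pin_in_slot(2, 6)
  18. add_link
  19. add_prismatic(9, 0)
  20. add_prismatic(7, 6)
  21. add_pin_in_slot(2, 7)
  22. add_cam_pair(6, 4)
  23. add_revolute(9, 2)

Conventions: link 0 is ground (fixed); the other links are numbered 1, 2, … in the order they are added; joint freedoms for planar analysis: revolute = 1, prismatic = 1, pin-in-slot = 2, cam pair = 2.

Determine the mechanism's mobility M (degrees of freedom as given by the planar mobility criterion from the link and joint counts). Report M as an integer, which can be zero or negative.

(L,J1,J2)=(1,0,0); link0 fixed
link1: (2,0,0)
link2: (3,0,0)
link3: (4,0,0)
P 0-3 [J1]: (4,1,0)
P 2-1 [J1]: (4,2,0)
link4: (5,2,0)
P 4-0 [J1]: (5,3,0)
R 1-4 [J1]: (5,4,0)
link5: (6,4,0)
link6: (7,4,0)
link7: (8,4,0)
R 4-5 [J1]: (8,5,0)
P 0-1 [J1]: (8,6,0)
link8: (9,6,0)
P 8-2 [J1]: (9,7,0)
C 7-8 [J2]: (9,7,1)
PS 2-6 [J2]: (9,7,2)
link9: (10,7,2)
P 9-0 [J1]: (10,8,2)
P 7-6 [J1]: (10,9,2)
PS 2-7 [J2]: (10,9,3)
C 6-4 [J2]: (10,9,4)
R 9-2 [J1]: (10,10,4)
Grübler: 3·9 − 2·10 − 4 = 3

M = 3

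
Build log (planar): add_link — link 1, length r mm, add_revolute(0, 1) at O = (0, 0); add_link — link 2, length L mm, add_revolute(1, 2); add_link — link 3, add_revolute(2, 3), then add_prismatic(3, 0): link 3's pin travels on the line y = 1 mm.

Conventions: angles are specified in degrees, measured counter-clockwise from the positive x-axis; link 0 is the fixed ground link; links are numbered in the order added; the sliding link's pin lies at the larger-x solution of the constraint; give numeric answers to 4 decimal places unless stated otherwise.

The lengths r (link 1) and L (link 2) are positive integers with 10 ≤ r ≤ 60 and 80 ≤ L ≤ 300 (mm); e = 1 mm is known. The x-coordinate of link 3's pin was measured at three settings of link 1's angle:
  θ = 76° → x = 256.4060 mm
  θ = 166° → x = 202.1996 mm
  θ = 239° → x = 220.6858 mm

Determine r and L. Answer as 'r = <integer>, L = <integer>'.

constraint per measurement: (x − r cos θ)² + (r sin θ − e)² = L²
subtracting the θ₁ and θ₂ equations cancels the r² and L² terms:
r = (x₁² − x₂²) / (2[(x₁cos θ₁ + e sin θ₁) − (x₂cos θ₂ + e sin θ₂)]) = 47.9999 → r = 48
L² = (x₁ − r cos θ₁)² + (r sin θ₁ − e)² = 62000.9868 → L = 249.0000 → L = 249
check at θ₃=239°: x = 220.6858 (printed 220.6858) ✓

r = 48, L = 249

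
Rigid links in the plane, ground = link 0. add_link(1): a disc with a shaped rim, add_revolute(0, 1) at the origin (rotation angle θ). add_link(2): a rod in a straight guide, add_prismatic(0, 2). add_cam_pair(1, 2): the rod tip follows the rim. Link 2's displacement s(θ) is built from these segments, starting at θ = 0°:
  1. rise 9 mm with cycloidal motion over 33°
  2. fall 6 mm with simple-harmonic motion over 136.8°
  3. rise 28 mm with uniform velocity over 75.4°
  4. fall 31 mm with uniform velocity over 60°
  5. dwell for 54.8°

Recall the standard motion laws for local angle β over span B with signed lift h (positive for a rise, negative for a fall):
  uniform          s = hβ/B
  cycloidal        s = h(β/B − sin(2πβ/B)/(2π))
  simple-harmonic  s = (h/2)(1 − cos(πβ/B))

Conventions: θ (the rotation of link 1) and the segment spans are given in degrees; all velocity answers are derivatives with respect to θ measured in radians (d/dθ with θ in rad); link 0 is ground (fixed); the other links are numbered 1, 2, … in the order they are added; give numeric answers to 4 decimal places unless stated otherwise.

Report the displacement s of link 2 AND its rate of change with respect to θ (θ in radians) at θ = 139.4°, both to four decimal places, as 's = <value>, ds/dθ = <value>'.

segment 1 (0° to 33°, cycloidal, h = 9) is passed completely: s = 0.0000 + (9) = 9.0000
θ = 139.4° falls in segment 2 (33° to 169.8°, simple-harmonic, h = -6): β = 139.4 − 33 = 106.4°, B = 136.8°; Δs = -6/2·(1 − cos(π·0.7778)) = -5.2981; s = 9.0000 − 5.2981 = 3.7019
velocity in seg [33°–169.8°] (simple-harmonic), θ in radians: β = 106.4° = 1.8570 rad, B = 136.8° = 2.3876 rad; ds/dθ = (πh/(2B)) sin(πβ/B) = (π·(-6)/(2·2.3876)) sin(π·0.7778) = -2.537320 mm/rad

s = 3.7019, ds/dθ = -2.5373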